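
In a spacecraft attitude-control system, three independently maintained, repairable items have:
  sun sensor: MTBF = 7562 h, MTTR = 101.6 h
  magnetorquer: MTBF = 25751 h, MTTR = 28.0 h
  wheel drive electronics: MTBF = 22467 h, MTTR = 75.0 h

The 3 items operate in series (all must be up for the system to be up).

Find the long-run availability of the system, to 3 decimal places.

A(sun sensor) = MTBF/(MTBF+MTTR) = 7562/(7562+101.6) = 0.986743
A(magnetorquer) = MTBF/(MTBF+MTTR) = 25751/(25751+28.0) = 0.998914
A(wheel drive electronics) = MTBF/(MTBF+MTTR) = 22467/(22467+75.0) = 0.996673
Series availability: 0.986743 × 0.998914 × 0.996673 = 0.982

0.982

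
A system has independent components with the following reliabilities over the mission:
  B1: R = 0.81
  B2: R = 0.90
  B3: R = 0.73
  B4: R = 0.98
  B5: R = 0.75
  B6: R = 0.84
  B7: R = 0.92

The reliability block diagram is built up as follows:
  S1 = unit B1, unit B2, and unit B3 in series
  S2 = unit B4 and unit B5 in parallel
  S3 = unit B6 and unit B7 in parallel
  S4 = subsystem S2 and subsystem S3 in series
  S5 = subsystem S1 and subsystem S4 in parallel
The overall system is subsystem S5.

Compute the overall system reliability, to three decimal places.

0.992

Series (B1, B2, and B3): 0.81000 × 0.90000 × 0.73000 = 0.53217
Parallel (B4 and B5): 1 − (1 − 0.98000)(1 − 0.75000) = 0.99500
Parallel (B6 and B7): 1 − (1 − 0.84000)(1 − 0.92000) = 0.98720
Series ([0.99500] and [0.98720]): 0.99500 × 0.98720 = 0.98226
Parallel ([0.53217] and [0.98226]): 1 − (1 − 0.53217)(1 − 0.98226) = 0.992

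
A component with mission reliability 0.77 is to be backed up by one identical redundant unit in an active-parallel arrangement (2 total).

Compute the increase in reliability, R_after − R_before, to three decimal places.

R_before = 0.77
R_after = 1 − (1 − 0.77)^2 = 0.947
ΔR = 0.947 − 0.77 = 0.177

0.177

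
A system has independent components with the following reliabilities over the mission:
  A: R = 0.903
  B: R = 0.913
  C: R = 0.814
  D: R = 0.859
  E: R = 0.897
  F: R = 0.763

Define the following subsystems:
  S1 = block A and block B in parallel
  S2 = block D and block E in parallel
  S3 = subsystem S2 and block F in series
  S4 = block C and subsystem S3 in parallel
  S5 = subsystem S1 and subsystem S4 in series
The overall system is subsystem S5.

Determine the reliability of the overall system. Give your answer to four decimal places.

0.9458

Parallel (A and B): 1 − (1 − 0.903000)(1 − 0.913000) = 0.991561
Parallel (D and E): 1 − (1 − 0.859000)(1 − 0.897000) = 0.985477
Series ([0.985477] and F): 0.985477 × 0.763000 = 0.751919
Parallel (C and [0.751919]): 1 − (1 − 0.814000)(1 − 0.751919) = 0.953857
Series ([0.991561] and [0.953857]): 0.991561 × 0.953857 = 0.9458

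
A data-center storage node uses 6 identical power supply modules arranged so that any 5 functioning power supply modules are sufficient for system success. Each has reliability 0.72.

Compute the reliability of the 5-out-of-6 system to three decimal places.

R = Σ_{i=5}^{6} C(6,i) p^i (1−p)^{6−i} with p = 0.72
C(6,5)·0.72^5·0.28^1 = 0.32507
C(6,6)·0.72^6·0.28^0 = 0.13931
Sum = 0.464

0.464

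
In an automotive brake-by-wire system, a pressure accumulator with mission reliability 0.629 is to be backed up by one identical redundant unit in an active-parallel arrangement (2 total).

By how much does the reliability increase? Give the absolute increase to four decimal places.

R_before = 0.629
R_after = 1 − (1 − 0.629)^2 = 0.8624
ΔR = 0.8624 − 0.629 = 0.2334

0.2334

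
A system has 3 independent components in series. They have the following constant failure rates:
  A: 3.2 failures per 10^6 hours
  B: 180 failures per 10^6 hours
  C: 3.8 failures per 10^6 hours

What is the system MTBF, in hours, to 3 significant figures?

Series of exponential components: λ_sys = Σ λ_i
λ_sys = 0.0000032 + 0.00018 + 0.0000038 = 1.8700e-04 /h
MTBF = 1 / λ_sys = 5350 h

5350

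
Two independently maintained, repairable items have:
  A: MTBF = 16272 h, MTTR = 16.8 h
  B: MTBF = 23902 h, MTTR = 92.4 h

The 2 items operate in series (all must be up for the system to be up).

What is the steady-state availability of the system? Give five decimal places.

A(A) = MTBF/(MTBF+MTTR) = 16272/(16272+16.8) = 0.998969
A(B) = MTBF/(MTBF+MTTR) = 23902/(23902+92.4) = 0.996149
Series availability: 0.998969 × 0.996149 = 0.99512

0.99512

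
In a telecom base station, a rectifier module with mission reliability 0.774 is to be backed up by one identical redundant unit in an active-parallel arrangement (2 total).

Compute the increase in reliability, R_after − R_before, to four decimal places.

0.1749

R_before = 0.774
R_after = 1 − (1 − 0.774)^2 = 0.9489
ΔR = 0.9489 − 0.774 = 0.1749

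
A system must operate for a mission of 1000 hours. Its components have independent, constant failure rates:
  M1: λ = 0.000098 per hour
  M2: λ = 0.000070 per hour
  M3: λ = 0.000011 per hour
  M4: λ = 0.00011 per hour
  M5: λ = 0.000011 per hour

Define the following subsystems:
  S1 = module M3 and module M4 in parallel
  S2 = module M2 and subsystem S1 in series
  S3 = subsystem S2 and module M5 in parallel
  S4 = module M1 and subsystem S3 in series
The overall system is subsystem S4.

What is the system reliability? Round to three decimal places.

R(M1) = exp(−0.000098 × 1000) = 0.90665
R(M2) = exp(−0.000070 × 1000) = 0.93239
R(M3) = exp(−0.000011 × 1000) = 0.98906
R(M4) = exp(−0.00011 × 1000) = 0.89583
R(M5) = exp(−0.000011 × 1000) = 0.98906
Parallel (M3 and M4): 1 − (1 − 0.98906)(1 − 0.89583) = 0.99886
Series (M2 and [0.99886]): 0.93239 × 0.99886 = 0.93133
Parallel ([0.93133] and M5): 1 − (1 − 0.93133)(1 − 0.98906) = 0.99925
Series (M1 and [0.99925]): 0.90665 × 0.99925 = 0.906

0.906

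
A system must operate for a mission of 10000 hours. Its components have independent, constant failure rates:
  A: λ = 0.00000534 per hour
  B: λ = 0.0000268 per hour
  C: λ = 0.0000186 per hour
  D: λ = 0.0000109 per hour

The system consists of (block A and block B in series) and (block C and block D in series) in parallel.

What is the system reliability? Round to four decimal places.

R(A) = exp(−0.00000534 × 10000) = 0.948001
R(B) = exp(−0.0000268 × 10000) = 0.764908
R(C) = exp(−0.0000186 × 10000) = 0.830274
R(D) = exp(−0.0000109 × 10000) = 0.896730
Series (A and B): 0.948001 × 0.764908 = 0.725134
Series (C and D): 0.830274 × 0.896730 = 0.744532
Parallel ([0.725134] and [0.744532]): 1 − (1 − 0.725134)(1 − 0.744532) = 0.9298

0.9298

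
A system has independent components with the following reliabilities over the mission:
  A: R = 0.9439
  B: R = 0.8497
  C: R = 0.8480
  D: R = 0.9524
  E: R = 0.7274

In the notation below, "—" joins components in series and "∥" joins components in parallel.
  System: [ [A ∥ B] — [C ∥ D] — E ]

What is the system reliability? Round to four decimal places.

Parallel (A and B): 1 − (1 − 0.943900)(1 − 0.849700) = 0.991568
Parallel (C and D): 1 − (1 − 0.848000)(1 − 0.952400) = 0.992765
Series ([0.991568], [0.992765], and E): 0.991568 × 0.992765 × 0.727400 = 0.7160

0.7160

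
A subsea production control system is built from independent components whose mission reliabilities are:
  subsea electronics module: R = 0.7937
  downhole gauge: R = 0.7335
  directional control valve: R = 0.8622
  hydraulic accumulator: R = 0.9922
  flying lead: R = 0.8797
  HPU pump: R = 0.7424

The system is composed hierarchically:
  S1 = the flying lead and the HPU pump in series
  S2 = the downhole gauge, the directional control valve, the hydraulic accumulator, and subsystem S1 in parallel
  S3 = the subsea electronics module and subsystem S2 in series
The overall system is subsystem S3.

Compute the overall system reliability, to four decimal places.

0.7936

Series (flying lead and HPU pump): 0.879700 × 0.742400 = 0.653089
Parallel (downhole gauge, directional control valve, hydraulic accumulator, and [0.653089]): 1 − (1 − 0.733500)(1 − 0.862200)(1 − 0.992200)(1 − 0.653089) = 0.999901
Series (subsea electronics module and [0.999901]): 0.793700 × 0.999901 = 0.7936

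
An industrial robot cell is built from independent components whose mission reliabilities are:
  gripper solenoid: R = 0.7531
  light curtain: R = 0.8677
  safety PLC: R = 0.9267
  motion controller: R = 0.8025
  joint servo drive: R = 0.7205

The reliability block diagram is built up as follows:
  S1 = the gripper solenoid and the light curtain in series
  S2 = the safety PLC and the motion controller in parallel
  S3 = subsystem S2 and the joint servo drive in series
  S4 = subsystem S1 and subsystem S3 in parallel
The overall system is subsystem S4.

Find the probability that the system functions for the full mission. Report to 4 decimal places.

0.8995

Series (gripper solenoid and light curtain): 0.753100 × 0.867700 = 0.653465
Parallel (safety PLC and motion controller): 1 − (1 − 0.926700)(1 − 0.802500) = 0.985523
Series ([0.985523] and joint servo drive): 0.985523 × 0.720500 = 0.710069
Parallel ([0.653465] and [0.710069]): 1 − (1 − 0.653465)(1 − 0.710069) = 0.8995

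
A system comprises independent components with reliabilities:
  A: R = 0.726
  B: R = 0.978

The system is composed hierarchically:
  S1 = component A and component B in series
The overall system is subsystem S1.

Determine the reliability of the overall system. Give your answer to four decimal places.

0.7100

Series (A and B): 0.726000 × 0.978000 = 0.7100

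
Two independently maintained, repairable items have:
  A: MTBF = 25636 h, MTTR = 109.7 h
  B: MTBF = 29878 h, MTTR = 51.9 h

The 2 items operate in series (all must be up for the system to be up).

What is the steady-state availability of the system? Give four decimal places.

A(A) = MTBF/(MTBF+MTTR) = 25636/(25636+109.7) = 0.995739
A(B) = MTBF/(MTBF+MTTR) = 29878/(29878+51.9) = 0.998266
Series availability: 0.995739 × 0.998266 = 0.9940

0.9940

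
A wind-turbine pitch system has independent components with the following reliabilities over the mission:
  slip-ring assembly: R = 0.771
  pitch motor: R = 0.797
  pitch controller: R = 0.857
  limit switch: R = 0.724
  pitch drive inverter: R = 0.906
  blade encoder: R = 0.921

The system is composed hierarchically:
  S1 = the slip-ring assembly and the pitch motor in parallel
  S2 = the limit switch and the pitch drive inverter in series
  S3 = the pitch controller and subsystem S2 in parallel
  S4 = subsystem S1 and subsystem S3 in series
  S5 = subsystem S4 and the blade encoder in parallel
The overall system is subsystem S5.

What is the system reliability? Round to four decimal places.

0.9926

Parallel (slip-ring assembly and pitch motor): 1 − (1 − 0.771000)(1 − 0.797000) = 0.953513
Series (limit switch and pitch drive inverter): 0.724000 × 0.906000 = 0.655944
Parallel (pitch controller and [0.655944]): 1 − (1 − 0.857000)(1 − 0.655944) = 0.950800
Series ([0.953513] and [0.950800]): 0.953513 × 0.950800 = 0.906600
Parallel ([0.906600] and blade encoder): 1 − (1 − 0.906600)(1 − 0.921000) = 0.9926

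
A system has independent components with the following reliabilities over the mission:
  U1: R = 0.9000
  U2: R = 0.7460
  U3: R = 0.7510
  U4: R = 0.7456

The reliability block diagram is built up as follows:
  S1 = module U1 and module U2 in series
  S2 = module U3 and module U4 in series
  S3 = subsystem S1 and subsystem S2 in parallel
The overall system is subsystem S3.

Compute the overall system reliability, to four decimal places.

0.8554

Series (U1 and U2): 0.900000 × 0.746000 = 0.671400
Series (U3 and U4): 0.751000 × 0.745600 = 0.559946
Parallel ([0.671400] and [0.559946]): 1 − (1 − 0.671400)(1 − 0.559946) = 0.8554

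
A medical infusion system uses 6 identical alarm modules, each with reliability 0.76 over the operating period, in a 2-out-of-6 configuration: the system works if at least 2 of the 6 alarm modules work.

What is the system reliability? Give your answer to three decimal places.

0.996

R = Σ_{i=2}^{6} C(6,i) p^i (1−p)^{6−i} with p = 0.76
C(6,2)·0.76^2·0.24^4 = 0.02875
C(6,3)·0.76^3·0.24^3 = 0.12137
C(6,4)·0.76^4·0.24^2 = 0.28825
C(6,5)·0.76^5·0.24^1 = 0.36512
C(6,6)·0.76^6·0.24^0 = 0.19270
Sum = 0.996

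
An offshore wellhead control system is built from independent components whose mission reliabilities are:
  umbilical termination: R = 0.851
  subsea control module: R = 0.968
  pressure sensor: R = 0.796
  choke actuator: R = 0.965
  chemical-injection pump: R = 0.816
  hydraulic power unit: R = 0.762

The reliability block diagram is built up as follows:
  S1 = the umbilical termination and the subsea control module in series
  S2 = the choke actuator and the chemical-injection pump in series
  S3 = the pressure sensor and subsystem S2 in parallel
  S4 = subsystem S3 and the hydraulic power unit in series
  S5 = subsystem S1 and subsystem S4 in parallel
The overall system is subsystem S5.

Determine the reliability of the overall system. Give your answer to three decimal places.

0.952

Series (umbilical termination and subsea control module): 0.85100 × 0.96800 = 0.82377
Series (choke actuator and chemical-injection pump): 0.96500 × 0.81600 = 0.78744
Parallel (pressure sensor and [0.78744]): 1 − (1 − 0.79600)(1 − 0.78744) = 0.95664
Series ([0.95664] and hydraulic power unit): 0.95664 × 0.76200 = 0.72896
Parallel ([0.82377] and [0.72896]): 1 − (1 − 0.82377)(1 − 0.72896) = 0.952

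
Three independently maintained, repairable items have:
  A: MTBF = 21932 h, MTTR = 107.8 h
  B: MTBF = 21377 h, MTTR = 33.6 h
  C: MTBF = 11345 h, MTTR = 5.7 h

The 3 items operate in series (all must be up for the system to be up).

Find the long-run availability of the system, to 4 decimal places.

A(A) = MTBF/(MTBF+MTTR) = 21932/(21932+107.8) = 0.995109
A(B) = MTBF/(MTBF+MTTR) = 21377/(21377+33.6) = 0.998431
A(C) = MTBF/(MTBF+MTTR) = 11345/(11345+5.7) = 0.999498
Series availability: 0.995109 × 0.998431 × 0.999498 = 0.9930

0.9930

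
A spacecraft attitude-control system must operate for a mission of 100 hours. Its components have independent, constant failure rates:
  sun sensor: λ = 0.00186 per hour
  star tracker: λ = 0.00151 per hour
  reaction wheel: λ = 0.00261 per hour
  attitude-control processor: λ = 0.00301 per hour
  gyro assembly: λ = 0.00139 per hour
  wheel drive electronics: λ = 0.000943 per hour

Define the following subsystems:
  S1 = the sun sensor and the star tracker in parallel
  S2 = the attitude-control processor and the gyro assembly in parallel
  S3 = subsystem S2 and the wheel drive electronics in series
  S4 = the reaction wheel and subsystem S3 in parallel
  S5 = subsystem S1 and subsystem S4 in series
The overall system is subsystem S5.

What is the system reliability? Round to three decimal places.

R(sun sensor) = exp(−0.00186 × 100) = 0.83027
R(star tracker) = exp(−0.00151 × 100) = 0.85985
R(reaction wheel) = exp(−0.00261 × 100) = 0.77028
R(attitude-control processor) = exp(−0.00301 × 100) = 0.74008
R(gyro assembly) = exp(−0.00139 × 100) = 0.87023
R(wheel drive electronics) = exp(−0.000943 × 100) = 0.91001
Parallel (sun sensor and star tracker): 1 − (1 − 0.83027)(1 − 0.85985) = 0.97621
Parallel (attitude-control processor and gyro assembly): 1 − (1 − 0.74008)(1 − 0.87023) = 0.96627
Series ([0.96627] and wheel drive electronics): 0.96627 × 0.91001 = 0.87932
Parallel (reaction wheel and [0.87932]): 1 − (1 − 0.77028)(1 − 0.87932) = 0.97228
Series ([0.97621] and [0.97228]): 0.97621 × 0.97228 = 0.949

0.949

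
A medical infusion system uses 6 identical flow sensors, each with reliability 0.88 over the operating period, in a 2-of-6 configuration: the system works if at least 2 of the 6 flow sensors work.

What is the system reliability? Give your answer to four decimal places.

0.9999

R = Σ_{i=2}^{6} C(6,i) p^i (1−p)^{6−i} with p = 0.88
C(6,2)·0.88^2·0.12^4 = 0.002409
C(6,3)·0.88^3·0.12^3 = 0.023552
C(6,4)·0.88^4·0.12^2 = 0.129534
C(6,5)·0.88^5·0.12^1 = 0.379967
C(6,6)·0.88^6·0.12^0 = 0.464404
Sum = 0.9999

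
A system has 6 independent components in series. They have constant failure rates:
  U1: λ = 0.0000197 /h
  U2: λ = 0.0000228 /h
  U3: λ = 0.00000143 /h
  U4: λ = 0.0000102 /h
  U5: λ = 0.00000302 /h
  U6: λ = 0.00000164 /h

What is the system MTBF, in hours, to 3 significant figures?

17000

Series of exponential components: λ_sys = Σ λ_i
λ_sys = 0.0000197 + 0.0000228 + 0.00000143 + 0.0000102 + 0.00000302 + 0.00000164 = 5.8790e-05 /h
MTBF = 1 / λ_sys = 17000 h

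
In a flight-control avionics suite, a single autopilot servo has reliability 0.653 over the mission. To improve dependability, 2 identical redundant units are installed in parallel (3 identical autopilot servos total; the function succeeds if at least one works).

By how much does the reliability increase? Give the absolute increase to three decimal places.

0.305

R_before = 0.653
R_after = 1 − (1 − 0.653)^3 = 0.958
ΔR = 0.958 − 0.653 = 0.305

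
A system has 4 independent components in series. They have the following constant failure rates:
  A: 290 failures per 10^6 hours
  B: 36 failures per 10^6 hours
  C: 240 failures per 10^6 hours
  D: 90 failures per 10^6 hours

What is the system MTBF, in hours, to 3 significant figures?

Series of exponential components: λ_sys = Σ λ_i
λ_sys = 0.00029 + 0.000036 + 0.00024 + 0.000090 = 6.5600e-04 /h
MTBF = 1 / λ_sys = 1520 h

1520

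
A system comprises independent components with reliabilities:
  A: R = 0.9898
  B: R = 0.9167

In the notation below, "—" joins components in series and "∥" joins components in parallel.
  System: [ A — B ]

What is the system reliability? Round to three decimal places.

Series (A and B): 0.98980 × 0.91670 = 0.907

0.907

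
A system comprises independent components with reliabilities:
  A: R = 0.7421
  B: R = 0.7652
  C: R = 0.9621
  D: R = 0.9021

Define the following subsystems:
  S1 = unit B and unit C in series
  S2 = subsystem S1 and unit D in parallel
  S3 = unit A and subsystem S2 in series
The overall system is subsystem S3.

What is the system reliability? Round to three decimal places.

Series (B and C): 0.76520 × 0.96210 = 0.73620
Parallel ([0.73620] and D): 1 − (1 − 0.73620)(1 − 0.90210) = 0.97417
Series (A and [0.97417]): 0.74210 × 0.97417 = 0.723

0.723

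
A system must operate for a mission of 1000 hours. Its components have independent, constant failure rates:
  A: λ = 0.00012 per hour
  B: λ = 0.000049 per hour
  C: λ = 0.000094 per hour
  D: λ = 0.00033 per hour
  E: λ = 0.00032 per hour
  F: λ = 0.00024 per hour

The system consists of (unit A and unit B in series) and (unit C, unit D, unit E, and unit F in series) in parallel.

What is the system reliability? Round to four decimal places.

R(A) = exp(−0.00012 × 1000) = 0.886920
R(B) = exp(−0.000049 × 1000) = 0.952181
R(C) = exp(−0.000094 × 1000) = 0.910283
R(D) = exp(−0.00033 × 1000) = 0.718924
R(E) = exp(−0.00032 × 1000) = 0.726149
R(F) = exp(−0.00024 × 1000) = 0.786628
Series (A and B): 0.886920 × 0.952181 = 0.844508
Series (C, D, E, and F): 0.910283 × 0.718924 × 0.726149 × 0.786628 = 0.373813
Parallel ([0.844508] and [0.373813]): 1 − (1 − 0.844508)(1 − 0.373813) = 0.9026

0.9026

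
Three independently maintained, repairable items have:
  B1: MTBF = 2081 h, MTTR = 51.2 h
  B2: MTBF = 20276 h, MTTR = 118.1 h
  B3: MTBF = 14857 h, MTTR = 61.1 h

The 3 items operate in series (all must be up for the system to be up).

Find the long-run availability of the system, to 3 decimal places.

A(B1) = MTBF/(MTBF+MTTR) = 2081/(2081+51.2) = 0.975987
A(B2) = MTBF/(MTBF+MTTR) = 20276/(20276+118.1) = 0.994209
A(B3) = MTBF/(MTBF+MTTR) = 14857/(14857+61.1) = 0.995904
Series availability: 0.975987 × 0.994209 × 0.995904 = 0.966

0.966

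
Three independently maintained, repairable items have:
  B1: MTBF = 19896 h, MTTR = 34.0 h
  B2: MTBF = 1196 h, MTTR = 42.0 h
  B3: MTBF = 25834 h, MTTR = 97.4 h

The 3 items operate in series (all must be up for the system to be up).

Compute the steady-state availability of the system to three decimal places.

0.961

A(B1) = MTBF/(MTBF+MTTR) = 19896/(19896+34.0) = 0.998294
A(B2) = MTBF/(MTBF+MTTR) = 1196/(1196+42.0) = 0.966074
A(B3) = MTBF/(MTBF+MTTR) = 25834/(25834+97.4) = 0.996244
Series availability: 0.998294 × 0.966074 × 0.996244 = 0.961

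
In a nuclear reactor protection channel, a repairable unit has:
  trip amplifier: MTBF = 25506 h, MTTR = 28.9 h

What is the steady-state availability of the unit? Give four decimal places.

0.9989

A(trip amplifier) = MTBF/(MTBF+MTTR) = 25506/(25506+28.9) = 0.9989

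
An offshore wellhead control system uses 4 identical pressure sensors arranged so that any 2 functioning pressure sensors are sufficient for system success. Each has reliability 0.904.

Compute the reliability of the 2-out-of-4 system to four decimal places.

0.9967

R = Σ_{i=2}^{4} C(4,i) p^i (1−p)^{4−i} with p = 0.904
C(4,2)·0.904^2·0.096^2 = 0.045189
C(4,3)·0.904^3·0.096^1 = 0.283685
C(4,4)·0.904^4·0.096^0 = 0.667842
Sum = 0.9967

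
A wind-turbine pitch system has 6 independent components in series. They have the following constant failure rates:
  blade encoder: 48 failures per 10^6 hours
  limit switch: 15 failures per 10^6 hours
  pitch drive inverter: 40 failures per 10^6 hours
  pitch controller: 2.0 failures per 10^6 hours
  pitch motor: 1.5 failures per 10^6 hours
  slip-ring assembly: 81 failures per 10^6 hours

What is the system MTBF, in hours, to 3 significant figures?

5330

Series of exponential components: λ_sys = Σ λ_i
λ_sys = 0.000048 + 0.000015 + 0.000040 + 0.0000020 + 0.0000015 + 0.000081 = 1.8750e-04 /h
MTBF = 1 / λ_sys = 5330 h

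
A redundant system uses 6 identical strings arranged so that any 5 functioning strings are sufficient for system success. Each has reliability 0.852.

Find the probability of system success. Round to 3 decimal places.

0.781

R = Σ_{i=5}^{6} C(6,i) p^i (1−p)^{6−i} with p = 0.852
C(6,5)·0.852^5·0.148^1 = 0.39867
C(6,6)·0.852^6·0.148^0 = 0.38251
Sum = 0.781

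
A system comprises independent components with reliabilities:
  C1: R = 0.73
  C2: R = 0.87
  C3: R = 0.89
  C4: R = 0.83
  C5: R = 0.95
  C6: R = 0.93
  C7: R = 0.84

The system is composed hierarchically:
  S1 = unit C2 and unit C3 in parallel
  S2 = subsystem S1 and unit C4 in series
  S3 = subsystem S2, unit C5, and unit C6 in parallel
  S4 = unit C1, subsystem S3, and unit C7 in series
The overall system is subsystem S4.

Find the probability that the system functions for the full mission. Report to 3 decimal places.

0.613

Parallel (C2 and C3): 1 − (1 − 0.87000)(1 − 0.89000) = 0.98570
Series ([0.98570] and C4): 0.98570 × 0.83000 = 0.81813
Parallel ([0.81813], C5, and C6): 1 − (1 − 0.81813)(1 − 0.95000)(1 − 0.93000) = 0.99936
Series (C1, [0.99936], and C7): 0.73000 × 0.99936 × 0.84000 = 0.613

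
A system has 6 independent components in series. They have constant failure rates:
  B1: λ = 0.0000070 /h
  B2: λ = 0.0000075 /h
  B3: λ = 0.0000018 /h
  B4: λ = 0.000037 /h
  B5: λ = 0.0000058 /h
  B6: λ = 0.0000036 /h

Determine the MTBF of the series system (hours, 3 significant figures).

Series of exponential components: λ_sys = Σ λ_i
λ_sys = 0.0000070 + 0.0000075 + 0.0000018 + 0.000037 + 0.0000058 + 0.0000036 = 6.2700e-05 /h
MTBF = 1 / λ_sys = 15900 h

15900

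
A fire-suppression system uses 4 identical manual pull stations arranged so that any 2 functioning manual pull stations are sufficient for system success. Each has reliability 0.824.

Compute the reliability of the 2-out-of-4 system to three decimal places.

0.981

R = Σ_{i=2}^{4} C(4,i) p^i (1−p)^{4−i} with p = 0.824
C(4,2)·0.824^2·0.176^2 = 0.12619
C(4,3)·0.824^3·0.176^1 = 0.39387
C(4,4)·0.824^4·0.176^0 = 0.46101
Sum = 0.981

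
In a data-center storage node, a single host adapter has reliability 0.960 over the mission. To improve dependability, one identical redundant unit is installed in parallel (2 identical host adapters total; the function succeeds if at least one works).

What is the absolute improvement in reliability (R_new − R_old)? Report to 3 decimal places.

R_before = 0.960
R_after = 1 − (1 − 0.960)^2 = 0.998
ΔR = 0.998 − 0.960 = 0.038

0.038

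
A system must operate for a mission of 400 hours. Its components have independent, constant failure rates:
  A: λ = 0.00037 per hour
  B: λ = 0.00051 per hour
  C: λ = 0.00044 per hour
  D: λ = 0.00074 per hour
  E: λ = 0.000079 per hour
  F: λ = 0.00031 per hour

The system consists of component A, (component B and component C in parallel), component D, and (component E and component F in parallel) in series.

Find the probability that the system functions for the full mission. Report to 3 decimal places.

R(A) = exp(−0.00037 × 400) = 0.86243
R(B) = exp(−0.00051 × 400) = 0.81546
R(C) = exp(−0.00044 × 400) = 0.83862
R(D) = exp(−0.00074 × 400) = 0.74379
R(E) = exp(−0.000079 × 400) = 0.96889
R(F) = exp(−0.00031 × 400) = 0.88338
Parallel (B and C): 1 − (1 − 0.81546)(1 − 0.83862) = 0.97022
Parallel (E and F): 1 − (1 − 0.96889)(1 − 0.88338) = 0.99637
Series (A, [0.97022], D, and [0.99637]): 0.86243 × 0.97022 × 0.74379 × 0.99637 = 0.620

0.620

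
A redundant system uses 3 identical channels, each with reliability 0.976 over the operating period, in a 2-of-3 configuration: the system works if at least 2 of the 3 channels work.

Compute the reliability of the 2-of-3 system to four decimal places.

R = Σ_{i=2}^{3} C(3,i) p^i (1−p)^{3−i} with p = 0.976
C(3,2)·0.976^2·0.024^1 = 0.068585
C(3,3)·0.976^3·0.024^0 = 0.929714
Sum = 0.9983

0.9983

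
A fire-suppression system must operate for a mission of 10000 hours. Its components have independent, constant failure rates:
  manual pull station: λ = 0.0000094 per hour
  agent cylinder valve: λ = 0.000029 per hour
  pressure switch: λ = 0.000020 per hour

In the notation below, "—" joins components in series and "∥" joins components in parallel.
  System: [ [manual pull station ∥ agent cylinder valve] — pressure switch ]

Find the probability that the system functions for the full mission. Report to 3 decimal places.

R(manual pull station) = exp(−0.0000094 × 10000) = 0.91028
R(agent cylinder valve) = exp(−0.000029 × 10000) = 0.74826
R(pressure switch) = exp(−0.000020 × 10000) = 0.81873
Parallel (manual pull station and agent cylinder valve): 1 − (1 − 0.91028)(1 − 0.74826) = 0.97741
Series ([0.97741] and pressure switch): 0.97741 × 0.81873 = 0.800

0.800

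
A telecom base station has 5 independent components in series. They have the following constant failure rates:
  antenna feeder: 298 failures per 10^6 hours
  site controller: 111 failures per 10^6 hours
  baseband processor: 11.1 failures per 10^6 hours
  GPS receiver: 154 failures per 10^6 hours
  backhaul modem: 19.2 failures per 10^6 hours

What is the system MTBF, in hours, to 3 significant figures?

1690

Series of exponential components: λ_sys = Σ λ_i
λ_sys = 0.000298 + 0.000111 + 0.0000111 + 0.000154 + 0.0000192 = 5.9330e-04 /h
MTBF = 1 / λ_sys = 1690 h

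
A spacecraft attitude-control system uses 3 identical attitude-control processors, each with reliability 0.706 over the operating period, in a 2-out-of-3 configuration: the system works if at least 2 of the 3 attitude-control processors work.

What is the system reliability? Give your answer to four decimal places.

0.7915

R = Σ_{i=2}^{3} C(3,i) p^i (1−p)^{3−i} with p = 0.706
C(3,2)·0.706^2·0.294^1 = 0.439621
C(3,3)·0.706^3·0.294^0 = 0.351896
Sum = 0.7915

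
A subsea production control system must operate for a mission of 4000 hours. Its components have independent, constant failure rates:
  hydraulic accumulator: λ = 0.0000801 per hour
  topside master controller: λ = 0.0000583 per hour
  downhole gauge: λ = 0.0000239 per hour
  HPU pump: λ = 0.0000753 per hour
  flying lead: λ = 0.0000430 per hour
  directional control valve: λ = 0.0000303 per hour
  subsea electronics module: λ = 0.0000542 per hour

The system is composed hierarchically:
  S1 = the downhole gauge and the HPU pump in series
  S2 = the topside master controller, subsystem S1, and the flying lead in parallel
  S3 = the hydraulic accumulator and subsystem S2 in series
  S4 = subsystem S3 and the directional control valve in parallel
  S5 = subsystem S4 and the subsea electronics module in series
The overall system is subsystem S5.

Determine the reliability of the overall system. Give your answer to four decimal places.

R(hydraulic accumulator) = exp(−0.0000801 × 4000) = 0.725859
R(topside master controller) = exp(−0.0000583 × 4000) = 0.791995
R(downhole gauge) = exp(−0.0000239 × 4000) = 0.908827
R(HPU pump) = exp(−0.0000753 × 4000) = 0.739930
R(flying lead) = exp(−0.0000430 × 4000) = 0.841979
R(directional control valve) = exp(−0.0000303 × 4000) = 0.885857
R(subsea electronics module) = exp(−0.0000542 × 4000) = 0.805091
Series (downhole gauge and HPU pump): 0.908827 × 0.739930 = 0.672468
Parallel (topside master controller, [0.672468], and flying lead): 1 − (1 − 0.791995)(1 − 0.672468)(1 − 0.841979) = 0.989234
Series (hydraulic accumulator and [0.989234]): 0.725859 × 0.989234 = 0.718044
Parallel ([0.718044] and directional control valve): 1 − (1 − 0.718044)(1 − 0.885857) = 0.967817
Series ([0.967817] and subsea electronics module): 0.967817 × 0.805091 = 0.7792

0.7792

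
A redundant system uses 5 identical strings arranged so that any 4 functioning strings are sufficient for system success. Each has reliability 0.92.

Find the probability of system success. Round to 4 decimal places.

0.9456

R = Σ_{i=4}^{5} C(5,i) p^i (1−p)^{5−i} with p = 0.92
C(5,4)·0.92^4·0.08^1 = 0.286557
C(5,5)·0.92^5·0.08^0 = 0.659082
Sum = 0.9456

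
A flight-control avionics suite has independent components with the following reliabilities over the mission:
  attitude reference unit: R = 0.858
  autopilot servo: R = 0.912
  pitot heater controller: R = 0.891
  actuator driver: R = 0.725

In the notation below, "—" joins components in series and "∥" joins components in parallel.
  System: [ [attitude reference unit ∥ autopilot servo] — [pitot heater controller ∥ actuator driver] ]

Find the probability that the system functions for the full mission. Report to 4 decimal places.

0.9579

Parallel (attitude reference unit and autopilot servo): 1 − (1 − 0.858000)(1 − 0.912000) = 0.987504
Parallel (pitot heater controller and actuator driver): 1 − (1 − 0.891000)(1 − 0.725000) = 0.970025
Series ([0.987504] and [0.970025]): 0.987504 × 0.970025 = 0.9579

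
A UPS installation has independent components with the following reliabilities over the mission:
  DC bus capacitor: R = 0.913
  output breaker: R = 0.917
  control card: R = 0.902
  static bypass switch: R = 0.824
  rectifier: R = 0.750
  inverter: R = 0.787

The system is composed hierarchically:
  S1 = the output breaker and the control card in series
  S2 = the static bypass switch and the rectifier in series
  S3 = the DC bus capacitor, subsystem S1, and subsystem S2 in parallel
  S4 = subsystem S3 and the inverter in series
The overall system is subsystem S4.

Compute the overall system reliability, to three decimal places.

Series (output breaker and control card): 0.91700 × 0.90200 = 0.82713
Series (static bypass switch and rectifier): 0.82400 × 0.75000 = 0.61800
Parallel (DC bus capacitor, [0.82713], and [0.61800]): 1 − (1 − 0.91300)(1 − 0.82713)(1 − 0.61800) = 0.99425
Series ([0.99425] and inverter): 0.99425 × 0.78700 = 0.782

0.782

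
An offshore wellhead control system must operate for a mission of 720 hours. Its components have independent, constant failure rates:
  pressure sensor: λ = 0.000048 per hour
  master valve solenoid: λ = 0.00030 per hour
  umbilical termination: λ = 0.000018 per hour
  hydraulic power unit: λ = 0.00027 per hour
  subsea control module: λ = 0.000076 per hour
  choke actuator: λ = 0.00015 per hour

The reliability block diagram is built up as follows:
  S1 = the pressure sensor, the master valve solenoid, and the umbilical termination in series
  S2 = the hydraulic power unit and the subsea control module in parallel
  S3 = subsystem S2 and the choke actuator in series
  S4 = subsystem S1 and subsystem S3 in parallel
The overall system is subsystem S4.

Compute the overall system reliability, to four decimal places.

0.9743

R(pressure sensor) = exp(−0.000048 × 720) = 0.966030
R(master valve solenoid) = exp(−0.00030 × 720) = 0.805735
R(umbilical termination) = exp(−0.000018 × 720) = 0.987124
R(hydraulic power unit) = exp(−0.00027 × 720) = 0.823329
R(subsea control module) = exp(−0.000076 × 720) = 0.946750
R(choke actuator) = exp(−0.00015 × 720) = 0.897628
Series (pressure sensor, master valve solenoid, and umbilical termination): 0.966030 × 0.805735 × 0.987124 = 0.768342
Parallel (hydraulic power unit and subsea control module): 1 − (1 − 0.823329)(1 − 0.946750) = 0.990592
Series ([0.990592] and choke actuator): 0.990592 × 0.897628 = 0.889183
Parallel ([0.768342] and [0.889183]): 1 − (1 − 0.768342)(1 − 0.889183) = 0.9743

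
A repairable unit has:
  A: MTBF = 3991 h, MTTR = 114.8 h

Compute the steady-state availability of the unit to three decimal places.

0.972

A(A) = MTBF/(MTBF+MTTR) = 3991/(3991+114.8) = 0.972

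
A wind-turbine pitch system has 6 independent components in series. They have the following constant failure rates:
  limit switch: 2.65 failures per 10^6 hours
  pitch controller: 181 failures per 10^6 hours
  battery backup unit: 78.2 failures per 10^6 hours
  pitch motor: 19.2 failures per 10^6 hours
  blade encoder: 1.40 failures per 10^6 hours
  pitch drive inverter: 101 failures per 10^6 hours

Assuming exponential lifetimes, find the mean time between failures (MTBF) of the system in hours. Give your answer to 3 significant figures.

2610

Series of exponential components: λ_sys = Σ λ_i
λ_sys = 0.00000265 + 0.000181 + 0.0000782 + 0.0000192 + 0.00000140 + 0.000101 = 3.8345e-04 /h
MTBF = 1 / λ_sys = 2610 h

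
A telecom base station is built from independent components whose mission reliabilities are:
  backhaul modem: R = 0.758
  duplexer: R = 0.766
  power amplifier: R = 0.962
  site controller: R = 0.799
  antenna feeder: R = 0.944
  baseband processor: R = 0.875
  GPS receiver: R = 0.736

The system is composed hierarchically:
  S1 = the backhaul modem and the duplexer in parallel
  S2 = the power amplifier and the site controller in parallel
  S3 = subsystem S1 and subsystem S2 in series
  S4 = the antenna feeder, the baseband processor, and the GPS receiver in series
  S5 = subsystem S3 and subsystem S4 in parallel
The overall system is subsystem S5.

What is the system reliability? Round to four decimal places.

0.9750

Parallel (backhaul modem and duplexer): 1 − (1 − 0.758000)(1 − 0.766000) = 0.943372
Parallel (power amplifier and site controller): 1 − (1 − 0.962000)(1 − 0.799000) = 0.992362
Series ([0.943372] and [0.992362]): 0.943372 × 0.992362 = 0.936167
Series (antenna feeder, baseband processor, and GPS receiver): 0.944000 × 0.875000 × 0.736000 = 0.607936
Parallel ([0.936167] and [0.607936]): 1 − (1 − 0.936167)(1 − 0.607936) = 0.9750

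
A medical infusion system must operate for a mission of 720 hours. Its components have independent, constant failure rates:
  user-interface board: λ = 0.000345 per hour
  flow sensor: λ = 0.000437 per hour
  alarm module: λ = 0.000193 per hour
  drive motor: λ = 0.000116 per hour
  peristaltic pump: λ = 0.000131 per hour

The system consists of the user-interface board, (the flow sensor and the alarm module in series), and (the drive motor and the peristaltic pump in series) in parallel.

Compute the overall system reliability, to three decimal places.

R(user-interface board) = exp(−0.000345 × 720) = 0.78005
R(flow sensor) = exp(−0.000437 × 720) = 0.73005
R(alarm module) = exp(−0.000193 × 720) = 0.87026
R(drive motor) = exp(−0.000116 × 720) = 0.91987
R(peristaltic pump) = exp(−0.000131 × 720) = 0.90999
Series (flow sensor and alarm module): 0.73005 × 0.87026 = 0.63533
Series (drive motor and peristaltic pump): 0.91987 × 0.90999 = 0.83707
Parallel (user-interface board, [0.63533], and [0.83707]): 1 − (1 − 0.78005)(1 − 0.63533)(1 − 0.83707) = 0.987

0.987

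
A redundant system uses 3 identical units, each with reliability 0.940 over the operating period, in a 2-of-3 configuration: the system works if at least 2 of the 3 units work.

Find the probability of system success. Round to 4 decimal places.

R = Σ_{i=2}^{3} C(3,i) p^i (1−p)^{3−i} with p = 0.940
C(3,2)·0.940^2·0.060^1 = 0.159048
C(3,3)·0.940^3·0.060^0 = 0.830584
Sum = 0.9896

0.9896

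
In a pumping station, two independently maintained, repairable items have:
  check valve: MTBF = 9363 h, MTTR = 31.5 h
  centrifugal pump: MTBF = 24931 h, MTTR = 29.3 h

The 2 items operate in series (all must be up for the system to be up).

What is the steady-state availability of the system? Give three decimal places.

0.995

A(check valve) = MTBF/(MTBF+MTTR) = 9363/(9363+31.5) = 0.996647
A(centrifugal pump) = MTBF/(MTBF+MTTR) = 24931/(24931+29.3) = 0.998826
Series availability: 0.996647 × 0.998826 = 0.995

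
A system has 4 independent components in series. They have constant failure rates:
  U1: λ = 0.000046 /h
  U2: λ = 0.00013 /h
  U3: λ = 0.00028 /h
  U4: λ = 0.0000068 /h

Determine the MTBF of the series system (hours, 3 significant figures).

2160

Series of exponential components: λ_sys = Σ λ_i
λ_sys = 0.000046 + 0.00013 + 0.00028 + 0.0000068 = 4.6280e-04 /h
MTBF = 1 / λ_sys = 2160 h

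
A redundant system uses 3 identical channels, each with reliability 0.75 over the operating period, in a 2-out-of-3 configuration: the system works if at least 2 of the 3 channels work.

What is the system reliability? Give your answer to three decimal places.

R = Σ_{i=2}^{3} C(3,i) p^i (1−p)^{3−i} with p = 0.75
C(3,2)·0.75^2·0.25^1 = 0.42188
C(3,3)·0.75^3·0.25^0 = 0.42188
Sum = 0.844

0.844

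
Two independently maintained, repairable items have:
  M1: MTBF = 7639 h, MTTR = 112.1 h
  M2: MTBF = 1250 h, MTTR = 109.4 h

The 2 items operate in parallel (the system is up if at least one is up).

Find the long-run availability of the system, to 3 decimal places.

0.999

A(M1) = MTBF/(MTBF+MTTR) = 7639/(7639+112.1) = 0.985538
A(M2) = MTBF/(MTBF+MTTR) = 1250/(1250+109.4) = 0.919523
Parallel availability: 1 − (1 − 0.985538)(1 − 0.919523) = 0.999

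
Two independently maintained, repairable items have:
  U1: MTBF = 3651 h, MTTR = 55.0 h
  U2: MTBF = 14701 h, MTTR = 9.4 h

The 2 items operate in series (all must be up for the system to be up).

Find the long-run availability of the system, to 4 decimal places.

0.9845

A(U1) = MTBF/(MTBF+MTTR) = 3651/(3651+55.0) = 0.985159
A(U2) = MTBF/(MTBF+MTTR) = 14701/(14701+9.4) = 0.999361
Series availability: 0.985159 × 0.999361 = 0.9845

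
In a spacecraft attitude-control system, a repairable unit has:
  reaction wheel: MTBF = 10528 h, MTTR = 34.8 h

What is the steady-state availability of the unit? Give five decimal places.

0.99671

A(reaction wheel) = MTBF/(MTBF+MTTR) = 10528/(10528+34.8) = 0.99671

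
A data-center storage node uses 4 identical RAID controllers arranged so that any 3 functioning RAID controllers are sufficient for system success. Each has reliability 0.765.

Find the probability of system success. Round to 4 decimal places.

0.7633

R = Σ_{i=3}^{4} C(4,i) p^i (1−p)^{4−i} with p = 0.765
C(4,3)·0.765^3·0.235^1 = 0.420835
C(4,4)·0.765^4·0.235^0 = 0.342488
Sum = 0.7633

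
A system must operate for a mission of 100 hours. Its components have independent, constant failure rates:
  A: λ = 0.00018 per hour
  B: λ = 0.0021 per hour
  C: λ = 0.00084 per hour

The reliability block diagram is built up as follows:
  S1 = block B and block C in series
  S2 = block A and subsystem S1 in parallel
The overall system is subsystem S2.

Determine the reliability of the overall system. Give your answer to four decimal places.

R(A) = exp(−0.00018 × 100) = 0.982161
R(B) = exp(−0.0021 × 100) = 0.810584
R(C) = exp(−0.00084 × 100) = 0.919431
Series (B and C): 0.810584 × 0.919431 = 0.745276
Parallel (A and [0.745276]): 1 − (1 − 0.982161)(1 − 0.745276) = 0.9955

0.9955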